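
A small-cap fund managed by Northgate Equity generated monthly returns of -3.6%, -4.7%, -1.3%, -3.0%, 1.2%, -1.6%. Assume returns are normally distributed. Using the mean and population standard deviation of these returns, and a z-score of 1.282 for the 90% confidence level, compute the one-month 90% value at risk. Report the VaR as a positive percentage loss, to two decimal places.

4.60

Mean return r̄ = -13.00 / 6 = -2.1667%
Population std dev = √[21.5733 / 6] = 1.8962%
VaR = −(r̄ − z·σ) = −(-2.1667 − 1.282 × 1.8962) = −(-4.5976) = 4.5976%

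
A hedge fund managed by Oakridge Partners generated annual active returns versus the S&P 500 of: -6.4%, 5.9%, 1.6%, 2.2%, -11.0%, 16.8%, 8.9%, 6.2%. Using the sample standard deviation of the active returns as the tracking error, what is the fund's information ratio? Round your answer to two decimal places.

Mean return r̄ = 24.20 / 8 = 3.0250%
Sample std dev = √[530.8550 / 7] = 8.7084%
IR = r̄ / tracking error = 3.0250 / 8.7084 = 0.3474

0.35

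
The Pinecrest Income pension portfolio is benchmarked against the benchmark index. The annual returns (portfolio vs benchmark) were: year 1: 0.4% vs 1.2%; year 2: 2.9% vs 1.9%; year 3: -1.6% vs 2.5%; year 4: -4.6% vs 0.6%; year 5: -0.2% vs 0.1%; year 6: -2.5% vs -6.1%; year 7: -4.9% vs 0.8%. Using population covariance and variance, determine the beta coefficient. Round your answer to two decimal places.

r̄p = -1.5000%,  r̄m = 0.1429%
Cov = Σ(rp − r̄p)(rm − r̄m) / 7 = 1.7200
Var(rm) = Σ(rm − r̄m)² / 7 = 7.0539
β = Cov / Var = 1.7200 / 7.0539 = 0.2438

0.24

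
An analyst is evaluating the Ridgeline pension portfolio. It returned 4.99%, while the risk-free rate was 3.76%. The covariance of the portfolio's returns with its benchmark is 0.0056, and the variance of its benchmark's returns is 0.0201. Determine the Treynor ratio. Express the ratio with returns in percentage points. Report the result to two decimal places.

β = Cov / Var = 0.0056 / 0.0201 = 0.2786
Treynor = (Rp − Rf) / β = (4.99% − 3.76%) / 0.2786 = 1.23 / 0.2786 = 4.4149

4.41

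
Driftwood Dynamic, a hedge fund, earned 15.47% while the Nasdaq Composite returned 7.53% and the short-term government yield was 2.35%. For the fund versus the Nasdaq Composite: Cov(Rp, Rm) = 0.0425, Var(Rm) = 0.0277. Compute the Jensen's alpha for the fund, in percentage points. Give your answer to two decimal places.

5.17

β = Cov / Var = 0.0425 / 0.0277 = 1.5343
E[R] = Rf + β(Rm − Rf) = 2.35% + 1.5343 × (7.53% − 2.35%) = 10.2977%
α = Rp − E[R] = 15.47% − 10.2977% = 5.1723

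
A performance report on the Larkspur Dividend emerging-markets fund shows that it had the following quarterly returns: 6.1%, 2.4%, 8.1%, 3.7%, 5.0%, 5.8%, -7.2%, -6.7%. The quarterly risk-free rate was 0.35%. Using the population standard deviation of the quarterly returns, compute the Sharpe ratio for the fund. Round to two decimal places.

0.33

r̄ = (6.1 + 2.4 + 8.1 + 3.7 + 5 + 5.8 − 7.2 − 6.7) / 8 = 17.20 / 8 = 2.1500%
Σ(r − r̄)² = (6.1 − 2.1500)² + (2.4 − 2.1500)² + … = 240.6600
σ = √[240.6600 / 8] = 5.4848%
Sharpe = (r̄ − rf) / σ = (2.1500 − 0.35) / 5.4848 = 1.8000 / 5.4848 = 0.3282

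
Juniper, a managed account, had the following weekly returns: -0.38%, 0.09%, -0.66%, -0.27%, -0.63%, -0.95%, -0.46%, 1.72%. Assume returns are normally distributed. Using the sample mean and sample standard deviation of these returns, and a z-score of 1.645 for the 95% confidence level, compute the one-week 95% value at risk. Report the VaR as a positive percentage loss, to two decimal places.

1.56

Mean return r̄ = -1.540 / 8 = -0.1925%
Σ(r − r̄)² = (-0.38 − (-0.1925))² + (0.09 − (-0.1925))² + … = 4.8340
σ = √[4.8340 / 7] = 0.8310%
VaR = −(r̄ − z·σ) = −(-0.1925 − 1.645 × 0.8310) = −(-1.5595) = 1.5595%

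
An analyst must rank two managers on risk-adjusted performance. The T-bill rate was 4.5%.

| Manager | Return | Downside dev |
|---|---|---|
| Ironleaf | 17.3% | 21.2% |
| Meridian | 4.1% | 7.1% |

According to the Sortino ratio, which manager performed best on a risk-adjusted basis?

Ironleaf

Ironleaf: Sortino ratio = (17.3% − 4.5%) / 21.2% = 0.604
Meridian: Sortino ratio = (4.1% − 4.5%) / 7.1% = -0.056
Highest: Ironleaf (0.604).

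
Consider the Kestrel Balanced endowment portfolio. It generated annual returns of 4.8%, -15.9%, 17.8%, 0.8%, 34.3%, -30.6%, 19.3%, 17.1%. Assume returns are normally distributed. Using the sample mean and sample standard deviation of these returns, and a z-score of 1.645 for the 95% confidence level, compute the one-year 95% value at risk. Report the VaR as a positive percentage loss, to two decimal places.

28.60

r̄ = (4.8 − 15.9 + 17.8 + 0.8 + 34.3 − 30.6 + 19.3 + 17.1) / 8 = 5.9500%
Σ(r − r̄)² = 3087.8600; sample σ = √(3087.8600/7) = 21.0029%
VaR = −(r̄ − z·σ) = −(5.9500 − 1.645 × 21.0029) = −(-28.5998) = 28.5998%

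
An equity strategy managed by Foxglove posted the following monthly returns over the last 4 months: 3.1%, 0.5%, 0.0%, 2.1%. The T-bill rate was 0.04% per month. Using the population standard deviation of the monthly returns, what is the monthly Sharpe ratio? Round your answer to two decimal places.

r̄ = (3.1 + 0.5 + 0 + 2.1) / 4 = 1.4250%
Σ(r − r̄)² = (3.1 − 1.4250)² + (0.5 − 1.4250)² + (0 − 1.4250)² + … = 6.1475
σ = √[6.1475 / 4] = 1.2397%
Sharpe = (r̄ − rf) / σ = (1.4250 − 0.04) / 1.2397 = 1.3850 / 1.2397 = 1.1172

1.12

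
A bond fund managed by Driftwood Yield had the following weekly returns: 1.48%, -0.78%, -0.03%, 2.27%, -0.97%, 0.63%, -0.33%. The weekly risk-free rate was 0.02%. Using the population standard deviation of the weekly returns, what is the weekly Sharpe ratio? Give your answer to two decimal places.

r̄ = (1.48 − 0.78 − 0.03 + 2.27 − 0.97 + 0.63 − 0.33) / 7 = 2.270 / 7 = 0.3243%
Population σ = √[Σ(r − r̄)² / 7] = √[8.6632 / 7] = √1.2376 = 1.1125%
Sharpe = (r̄ − rf) / σ = (0.3243 − 0.02) / 1.1125 = 0.3043 / 1.1125 = 0.2735

0.27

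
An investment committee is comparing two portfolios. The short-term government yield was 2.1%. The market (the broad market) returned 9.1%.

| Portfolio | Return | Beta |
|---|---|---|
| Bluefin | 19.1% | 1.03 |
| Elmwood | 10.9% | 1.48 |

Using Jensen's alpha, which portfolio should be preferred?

Bluefin

Bluefin: α = 19.1% − [2.1% + 1.03 × (9.1% − 2.1%)] = 9.790
Elmwood: α = 10.9% − [2.1% + 1.48 × (9.1% − 2.1%)] = -1.560
Highest: Bluefin (9.790).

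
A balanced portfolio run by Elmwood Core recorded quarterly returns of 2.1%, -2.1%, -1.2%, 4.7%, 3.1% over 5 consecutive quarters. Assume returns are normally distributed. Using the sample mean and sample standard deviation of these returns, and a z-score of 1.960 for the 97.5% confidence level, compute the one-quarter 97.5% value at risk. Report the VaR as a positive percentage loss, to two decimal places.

μ = (2.1 − 2.1 − 1.2 + 4.7 + 3.1) / 5 = 6.60 / 5 = 1.3200%
Sample σ = √[Σ(r − μ)² / 4] = √[33.2480 / 4] = √8.3120 = 2.8831%
VaR = −(μ − z·σ) = −(1.3200 − 1.960 × 2.8831) = −(-4.3309) = 4.3309%

4.33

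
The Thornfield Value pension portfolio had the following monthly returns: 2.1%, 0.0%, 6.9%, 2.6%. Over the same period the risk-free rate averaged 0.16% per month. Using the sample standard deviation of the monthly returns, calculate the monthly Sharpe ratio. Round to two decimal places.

0.95

r̄ = (2.1 + 0 + 6.9 + 2.6) / 4 = 2.9000%
Sample σ = √[Σ(r − r̄)² / 3] = √[25.1400 / 3] = √8.3800 = 2.8948%
Sharpe = (r̄ − rf) / σ = (2.9000 − 0.16) / 2.8948 = 2.7400 / 2.8948 = 0.9465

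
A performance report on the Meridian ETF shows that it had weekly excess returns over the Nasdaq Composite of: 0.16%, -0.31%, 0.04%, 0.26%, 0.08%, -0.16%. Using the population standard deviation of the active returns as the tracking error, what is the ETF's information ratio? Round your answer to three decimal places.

0.061

Mean return μ = 0.070 / 6 = 0.0117%
Population std dev = √[0.2221 / 6] = 0.1924%
IR = μ / tracking error = 0.0117 / 0.1924 = 0.0608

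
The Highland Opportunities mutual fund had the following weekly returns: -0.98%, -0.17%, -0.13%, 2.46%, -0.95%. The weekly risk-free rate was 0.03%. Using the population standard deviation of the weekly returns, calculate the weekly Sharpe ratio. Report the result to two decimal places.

μ = (-0.98 − 0.17 − 0.13 + 2.46 − 0.95) / 5 = 0.0460%
Σ(r − μ)² = (-0.98 − 0.0460)² + (-0.17 − 0.0460)² + … = 7.9497
population σ = √(7.9497 / 5) = √1.5899 = 1.2609%
Sharpe = (μ − rf) / σ = (0.0460 − 0.03) / 1.2609 = 0.0160 / 1.2609 = 0.0127

0.01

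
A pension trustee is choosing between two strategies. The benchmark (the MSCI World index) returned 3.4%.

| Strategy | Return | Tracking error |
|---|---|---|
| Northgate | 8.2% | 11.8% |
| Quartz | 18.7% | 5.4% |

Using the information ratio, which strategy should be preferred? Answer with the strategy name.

Quartz

Northgate: IR = (8.2% − 3.4%) / 11.8% = 0.407
Quartz: IR = (18.7% − 3.4%) / 5.4% = 2.833
Highest: Quartz (2.833).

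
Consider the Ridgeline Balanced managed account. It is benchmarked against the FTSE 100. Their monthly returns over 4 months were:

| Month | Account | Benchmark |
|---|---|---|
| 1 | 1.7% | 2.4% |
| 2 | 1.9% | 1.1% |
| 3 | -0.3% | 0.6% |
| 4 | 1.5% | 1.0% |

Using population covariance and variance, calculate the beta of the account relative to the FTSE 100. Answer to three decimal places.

0.750

r̄p = 1.2000%,  r̄m = 1.2750%
Cov = Σ(rp − r̄p)(rm − r̄m) / 4 = 0.3425
Var(rm) = Σ(rm − r̄m)² / 4 = 0.4569
β = Cov / Var = 0.3425 / 0.4569 = 0.7496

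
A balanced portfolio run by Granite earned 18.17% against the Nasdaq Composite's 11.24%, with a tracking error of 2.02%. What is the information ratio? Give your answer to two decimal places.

3.43

IR = (Rp − Rb) / TE = (18.17% − 11.24%) / 2.02% = 6.93% / 2.02% = 3.4307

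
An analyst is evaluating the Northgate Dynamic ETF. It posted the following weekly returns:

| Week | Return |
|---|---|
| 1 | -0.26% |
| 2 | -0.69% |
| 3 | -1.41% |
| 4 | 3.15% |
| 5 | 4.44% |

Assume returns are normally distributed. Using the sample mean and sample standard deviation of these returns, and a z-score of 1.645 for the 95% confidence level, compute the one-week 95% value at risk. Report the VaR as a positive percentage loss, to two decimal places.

μ = (-0.26 − 0.69 − 1.41 + 3.15 + 4.44) / 5 = 5.230 / 5 = 1.0460%
Sample std dev = √[26.6973 / 4] = 2.5835%
VaR = −(μ − z·σ) = −(1.0460 − 1.645 × 2.5835) = −(-3.2039) = 3.2039%

3.20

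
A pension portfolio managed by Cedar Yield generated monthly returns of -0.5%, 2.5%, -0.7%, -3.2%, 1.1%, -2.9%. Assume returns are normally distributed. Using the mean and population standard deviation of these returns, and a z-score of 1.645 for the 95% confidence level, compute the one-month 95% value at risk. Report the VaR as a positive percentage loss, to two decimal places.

μ = (-0.5 + 2.5 − 0.7 − 3.2 + 1.1 − 2.9) / 6 = -0.6167%
Σ(r − μ)² = (-0.5 − (-0.6167))² + (2.5 − (-0.6167))² + (-0.7 − (-0.6167))² + … = 24.5683
σ = √[24.5683 / 6] = 2.0235%
VaR = −(μ − z·σ) = −(-0.6167 − 1.645 × 2.0235) = −(-3.9454) = 3.9454%

3.95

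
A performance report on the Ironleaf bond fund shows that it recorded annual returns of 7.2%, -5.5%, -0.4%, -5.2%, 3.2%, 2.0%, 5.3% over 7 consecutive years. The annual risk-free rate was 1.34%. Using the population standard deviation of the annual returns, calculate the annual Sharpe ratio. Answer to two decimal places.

-0.09

μ = (7.2 − 5.5 − 0.4 − 5.2 + 3.2 + 2 + 5.3) / 7 = 6.60 / 7 = 0.9429%
Σ(r − μ)² = (7.2 − 0.9429)² + (-5.5 − 0.9429)² + … = 145.3971
σ = √[145.3971 / 7] = 4.5575%
Sharpe = (μ − rf) / σ = (0.9429 − 1.34) / 4.5575 = -0.3971 / 4.5575 = -0.0871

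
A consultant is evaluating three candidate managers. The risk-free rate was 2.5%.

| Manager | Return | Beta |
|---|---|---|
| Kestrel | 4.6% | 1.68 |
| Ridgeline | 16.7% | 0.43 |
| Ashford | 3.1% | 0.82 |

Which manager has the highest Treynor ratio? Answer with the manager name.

Kestrel: Treynor = (4.6% − 2.5%) / 1.68 = 1.250
Ridgeline: Treynor = (16.7% − 2.5%) / 0.43 = 33.023
Ashford: Treynor = (3.1% − 2.5%) / 0.82 = 0.732
Highest: Ridgeline (33.023).

Ridgeline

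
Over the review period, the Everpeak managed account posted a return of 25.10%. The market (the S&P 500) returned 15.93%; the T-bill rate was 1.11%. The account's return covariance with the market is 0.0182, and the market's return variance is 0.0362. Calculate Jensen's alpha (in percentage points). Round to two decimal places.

16.54

β = Cov / Var = 0.0182 / 0.0362 = 0.5028
E[R] = Rf + β(Rm − Rf) = 1.11% + 0.5028 × (15.93% − 1.11%) = 8.5615%
α = Rp − E[R] = 25.10% − 8.5615% = 16.5385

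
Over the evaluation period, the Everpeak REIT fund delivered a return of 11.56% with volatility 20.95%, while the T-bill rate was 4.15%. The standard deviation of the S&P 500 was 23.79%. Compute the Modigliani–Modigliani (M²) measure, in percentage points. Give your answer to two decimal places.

Sharpe = (Rp − Rf) / σp = (11.56% − 4.15%) / 20.95% = 0.3537
M² = Rf + Sharpe × σm = 4.15% + 0.3537 × 23.79% = 12.5645%

12.56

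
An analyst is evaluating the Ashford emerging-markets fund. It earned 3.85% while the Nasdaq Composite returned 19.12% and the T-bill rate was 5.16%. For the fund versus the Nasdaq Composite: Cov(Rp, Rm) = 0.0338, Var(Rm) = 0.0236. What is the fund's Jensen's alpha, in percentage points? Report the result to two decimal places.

-21.30

β = Cov / Var = 0.0338 / 0.0236 = 1.4322
E[R] = Rf + β(Rm − Rf) = 5.16% + 1.4322 × (19.12% − 5.16%) = 25.1535%
α = Rp − E[R] = 3.85% − 25.1535% = -21.3035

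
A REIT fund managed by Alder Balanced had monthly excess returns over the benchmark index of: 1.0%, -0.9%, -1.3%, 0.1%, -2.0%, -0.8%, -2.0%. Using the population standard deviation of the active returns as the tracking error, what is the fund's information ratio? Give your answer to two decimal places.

-0.83

Mean return μ = -5.90 / 7 = -0.8429%
Σ(r − μ)² = (1 − (-0.8429))² + (-0.9 − (-0.8429))² + … = 7.1771
population σ = √(7.1771 / 7) = √1.0253 = 1.0126%
IR = μ / tracking error = -0.8429 / 1.0126 = -0.8324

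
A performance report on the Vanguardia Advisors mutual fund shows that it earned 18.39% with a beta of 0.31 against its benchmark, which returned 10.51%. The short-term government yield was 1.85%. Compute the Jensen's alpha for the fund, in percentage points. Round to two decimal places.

13.86

CAPM expected return = Rf + β(Rm − Rf) = 1.85% + 0.31 × (10.51% − 1.85%) = 1.85 + 0.31 × 8.66 = 4.5346%
Jensen's α = Rp − E[R] = 18.39% − 4.5346% = 13.8554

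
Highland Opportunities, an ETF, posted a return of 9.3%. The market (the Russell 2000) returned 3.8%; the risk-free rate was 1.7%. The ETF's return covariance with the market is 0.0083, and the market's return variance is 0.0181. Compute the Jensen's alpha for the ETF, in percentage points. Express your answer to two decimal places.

6.64

β = Cov / Var = 0.0083 / 0.0181 = 0.4586
E[R] = Rf + β(Rm − Rf) = 1.7% + 0.4586 × (3.8% − 1.7%) = 2.6631%
α = Rp − E[R] = 9.3% − 2.6631% = 6.6369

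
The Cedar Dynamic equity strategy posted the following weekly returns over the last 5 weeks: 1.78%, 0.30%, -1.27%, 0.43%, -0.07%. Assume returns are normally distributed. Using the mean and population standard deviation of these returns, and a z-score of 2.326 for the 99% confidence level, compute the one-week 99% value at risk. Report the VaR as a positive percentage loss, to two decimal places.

2.04

Mean return r̄ = 1.170 / 5 = 0.2340%
Population σ = √[Σ(r − r̄)² / 5] = √[4.7873 / 5] = √0.9575 = 0.9785%
VaR = −(r̄ − z·σ) = −(0.2340 − 2.326 × 0.9785) = −(-2.0420) = 2.0420%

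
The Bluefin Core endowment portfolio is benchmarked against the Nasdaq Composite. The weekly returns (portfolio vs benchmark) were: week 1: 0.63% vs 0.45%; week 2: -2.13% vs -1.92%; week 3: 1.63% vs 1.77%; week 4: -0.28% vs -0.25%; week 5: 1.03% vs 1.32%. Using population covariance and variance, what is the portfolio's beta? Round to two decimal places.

r̄p = 0.1760%,  r̄m = 0.2740%
Cov = Σ(rp − r̄p)(rm − r̄m) / 5 = 1.6893
Var(rm) = Σ(rm − r̄m)² / 5 = 1.6903
β = Cov / Var = 1.6893 / 1.6903 = 0.9994

1.00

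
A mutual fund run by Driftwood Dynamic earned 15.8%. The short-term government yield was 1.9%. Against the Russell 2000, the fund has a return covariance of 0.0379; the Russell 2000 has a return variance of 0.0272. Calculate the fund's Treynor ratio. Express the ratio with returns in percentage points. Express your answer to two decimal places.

9.98

β = Cov / Var = 0.0379 / 0.0272 = 1.3934
Treynor = (Rp − Rf) / β = (15.8% − 1.9%) / 1.3934 = 13.90 / 1.3934 = 9.9756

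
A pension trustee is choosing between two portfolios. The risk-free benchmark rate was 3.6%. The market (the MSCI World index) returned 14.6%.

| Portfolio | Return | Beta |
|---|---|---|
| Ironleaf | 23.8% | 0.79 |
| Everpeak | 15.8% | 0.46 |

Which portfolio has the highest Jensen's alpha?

Ironleaf: α = 23.8% − [3.6% + 0.79 × (14.6% − 3.6%)] = 11.510
Everpeak: α = 15.8% − [3.6% + 0.46 × (14.6% − 3.6%)] = 7.140
Highest: Ironleaf (11.510).

Ironleaf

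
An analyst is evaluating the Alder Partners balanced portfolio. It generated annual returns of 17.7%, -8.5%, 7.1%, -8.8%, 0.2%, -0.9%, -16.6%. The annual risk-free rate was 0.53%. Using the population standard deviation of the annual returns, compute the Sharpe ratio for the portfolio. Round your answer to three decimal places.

Mean return r̄ = -9.80 / 7 = -1.4000%
Population std dev = √[776.0800 / 7] = 10.5294%
Sharpe = (r̄ − rf) / σ = (-1.4000 − 0.53) / 10.5294 = -1.9300 / 10.5294 = -0.1833

-0.183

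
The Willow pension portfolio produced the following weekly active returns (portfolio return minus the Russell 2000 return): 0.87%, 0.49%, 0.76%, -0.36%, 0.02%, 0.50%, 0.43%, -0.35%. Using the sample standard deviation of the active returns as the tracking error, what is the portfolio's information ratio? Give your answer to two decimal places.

0.62

r̄ = (0.87 + 0.49 + 0.76 − 0.36 + 0.02 + 0.5 + 0.43 − 0.35) / 8 = 2.360 / 8 = 0.2950%
Sample σ = √[Σ(r − r̄)² / 7] = √[1.5658 / 7] = √0.2237 = 0.4730%
IR = r̄ / tracking error = 0.2950 / 0.4730 = 0.6237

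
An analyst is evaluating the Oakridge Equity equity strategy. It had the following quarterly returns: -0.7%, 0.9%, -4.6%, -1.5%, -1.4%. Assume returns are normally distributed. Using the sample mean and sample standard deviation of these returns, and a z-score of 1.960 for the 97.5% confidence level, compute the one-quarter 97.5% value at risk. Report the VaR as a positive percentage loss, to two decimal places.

r̄ = (-0.7 + 0.9 − 4.6 − 1.5 − 1.4) / 5 = -1.4600%
Σ(r − r̄)² = 16.0120; sample σ = √(16.0120/4) = 2.0007%
VaR = −(r̄ − z·σ) = −(-1.4600 − 1.960 × 2.0007) = −(-5.3814) = 5.3814%

5.38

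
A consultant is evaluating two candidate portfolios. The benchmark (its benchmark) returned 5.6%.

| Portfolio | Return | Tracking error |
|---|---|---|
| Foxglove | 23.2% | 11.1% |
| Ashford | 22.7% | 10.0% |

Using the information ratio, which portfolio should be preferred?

Ashford

Foxglove: IR = (23.2% − 5.6%) / 11.1% = 1.586
Ashford: IR = (22.7% − 5.6%) / 10.0% = 1.710
Highest: Ashford (1.710).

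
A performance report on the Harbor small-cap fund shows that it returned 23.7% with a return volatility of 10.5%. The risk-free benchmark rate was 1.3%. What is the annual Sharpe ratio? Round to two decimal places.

2.13

Sharpe = (Rp − Rf) / σp = (23.7% − 1.3%) / 10.5% = 22.40% / 10.5% = 2.1333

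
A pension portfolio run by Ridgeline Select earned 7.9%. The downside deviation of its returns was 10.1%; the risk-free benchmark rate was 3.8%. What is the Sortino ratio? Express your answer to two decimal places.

0.41

Sortino = (Rp − Rf) / σd = (7.9% − 3.8%) / 10.1% = 4.10% / 10.1% = 0.4059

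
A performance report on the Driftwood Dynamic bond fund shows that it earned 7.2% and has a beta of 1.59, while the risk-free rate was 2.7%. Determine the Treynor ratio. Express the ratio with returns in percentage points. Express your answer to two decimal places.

2.83

Treynor = (Rp − Rf) / β = (7.2% − 2.7%) / 1.59 = 4.50 / 1.59 = 2.8302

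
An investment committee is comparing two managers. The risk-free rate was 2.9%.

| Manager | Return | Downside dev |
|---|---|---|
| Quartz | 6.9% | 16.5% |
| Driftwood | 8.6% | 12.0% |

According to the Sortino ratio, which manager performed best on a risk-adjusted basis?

Quartz: Sortino ratio = (6.9% − 2.9%) / 16.5% = 0.242
Driftwood: Sortino ratio = (8.6% − 2.9%) / 12.0% = 0.475
Highest: Driftwood (0.475).

Driftwood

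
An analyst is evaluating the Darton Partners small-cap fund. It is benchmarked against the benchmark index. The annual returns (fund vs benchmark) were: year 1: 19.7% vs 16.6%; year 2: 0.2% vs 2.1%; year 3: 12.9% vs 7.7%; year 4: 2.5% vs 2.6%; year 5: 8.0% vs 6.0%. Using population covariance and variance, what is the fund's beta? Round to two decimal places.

1.30

r̄p = 8.6600%,  r̄m = 7.0000%
Cov = Σ(rp − r̄p)(rm − r̄m) / 5 = 35.6340
Var(rm) = Σ(rm − r̄m)² / 5 = 27.4040
β = Cov / Var = 35.6340 / 27.4040 = 1.3003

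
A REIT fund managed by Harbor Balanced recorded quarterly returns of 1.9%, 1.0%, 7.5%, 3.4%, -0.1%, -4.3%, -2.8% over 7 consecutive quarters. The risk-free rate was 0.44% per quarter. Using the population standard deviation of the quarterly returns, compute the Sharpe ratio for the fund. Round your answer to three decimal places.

0.138

r̄ = (1.9 + 1 + 7.5 + 3.4 − 0.1 − 4.3 − 2.8) / 7 = 0.9429%
Population std dev = √[92.5371 / 7] = 3.6359%
Sharpe = (r̄ − rf) / σ = (0.9429 − 0.44) / 3.6359 = 0.5029 / 3.6359 = 0.1383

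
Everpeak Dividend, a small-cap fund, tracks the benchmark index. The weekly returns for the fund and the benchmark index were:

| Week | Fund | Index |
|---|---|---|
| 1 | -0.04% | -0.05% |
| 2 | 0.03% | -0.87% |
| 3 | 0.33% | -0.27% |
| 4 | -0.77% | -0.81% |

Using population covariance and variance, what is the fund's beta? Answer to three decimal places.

r̄p = -0.1125%,  r̄m = -0.5000%
Cov = Σ(rp − r̄p)(rm − r̄m) / 4 = 0.0714
Var(rm) = Σ(rm − r̄m)² / 4 = 0.1221
β = Cov / Var = 0.0714 / 0.1221 = 0.5848

0.585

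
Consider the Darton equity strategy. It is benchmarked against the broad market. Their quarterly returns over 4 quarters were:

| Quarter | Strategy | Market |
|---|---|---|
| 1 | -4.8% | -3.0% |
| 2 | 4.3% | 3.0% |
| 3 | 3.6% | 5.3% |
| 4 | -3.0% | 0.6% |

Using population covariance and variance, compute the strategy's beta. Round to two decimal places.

r̄p = 0.0250%,  r̄m = 1.4750%
Cov = Σ(rp − r̄p)(rm − r̄m) / 4 = 11.1081
Var(rm) = Σ(rm − r̄m)² / 4 = 9.4369
β = Cov / Var = 11.1081 / 9.4369 = 1.1771

1.18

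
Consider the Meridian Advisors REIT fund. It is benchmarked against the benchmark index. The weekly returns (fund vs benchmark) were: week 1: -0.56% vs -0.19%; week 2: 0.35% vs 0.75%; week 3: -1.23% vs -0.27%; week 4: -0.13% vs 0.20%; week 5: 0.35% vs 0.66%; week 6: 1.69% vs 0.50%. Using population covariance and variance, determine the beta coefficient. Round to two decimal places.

1.72

r̄p = 0.0783%,  r̄m = 0.2750%
Cov = Σ(rp − r̄p)(rm − r̄m) / 6 = 0.2703
Var(rm) = Σ(rm − r̄m)² / 6 = 0.1572
β = Cov / Var = 0.2703 / 0.1572 = 1.7195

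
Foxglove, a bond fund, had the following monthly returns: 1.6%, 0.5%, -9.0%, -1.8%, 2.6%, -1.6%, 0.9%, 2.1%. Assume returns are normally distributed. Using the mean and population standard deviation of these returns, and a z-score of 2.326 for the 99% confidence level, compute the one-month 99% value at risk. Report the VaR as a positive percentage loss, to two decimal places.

8.76

r̄ = (1.6 + 0.5 − 9 − 1.8 + 2.6 − 1.6 + 0.9 + 2.1) / 8 = -0.5875%
Σ(r − r̄)² = (1.6 − (-0.5875))² + (0.5 − (-0.5875))² + (-9 − (-0.5875))² + … = 98.8288
population σ = √(98.8288 / 8) = √12.3536 = 3.5148%
VaR = −(r̄ − z·σ) = −(-0.5875 − 2.326 × 3.5148) = −(-8.7629) = 8.7629%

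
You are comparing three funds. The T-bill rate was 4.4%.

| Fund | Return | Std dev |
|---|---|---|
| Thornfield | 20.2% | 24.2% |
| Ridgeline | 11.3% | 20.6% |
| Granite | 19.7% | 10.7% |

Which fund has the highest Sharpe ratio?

Thornfield: Sharpe ratio = (20.2% − 4.4%) / 24.2% = 0.653
Ridgeline: Sharpe ratio = (11.3% − 4.4%) / 20.6% = 0.335
Granite: Sharpe ratio = (19.7% − 4.4%) / 10.7% = 1.430
Highest: Granite (1.430).

Granite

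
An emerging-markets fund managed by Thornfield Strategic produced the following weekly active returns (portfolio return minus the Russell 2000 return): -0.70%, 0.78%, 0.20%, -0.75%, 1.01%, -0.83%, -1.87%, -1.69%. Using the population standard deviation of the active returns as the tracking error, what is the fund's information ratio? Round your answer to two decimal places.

-0.48

μ = (-0.7 + 0.78 + 0.2 − 0.75 + 1.01 − 0.83 − 1.87 − 1.69) / 8 = -0.4813%
Population σ = √[Σ(r − μ)² / 8] = √[7.9101 / 8] = √0.9888 = 0.9944%
IR = μ / tracking error = -0.4813 / 0.9944 = -0.4840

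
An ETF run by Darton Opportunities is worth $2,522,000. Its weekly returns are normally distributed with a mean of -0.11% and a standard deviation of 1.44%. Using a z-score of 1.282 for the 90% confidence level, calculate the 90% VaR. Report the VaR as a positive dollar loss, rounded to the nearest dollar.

$49,332

Return at the 90% tail: μ − z·σ = -0.11% − 1.282 × 1.44% = -0.11 − 1.84608 = -1.95608%
VaR = −(-1.95608%) × $2,522,000 = 1.95608% × $2,522,000 = $49,332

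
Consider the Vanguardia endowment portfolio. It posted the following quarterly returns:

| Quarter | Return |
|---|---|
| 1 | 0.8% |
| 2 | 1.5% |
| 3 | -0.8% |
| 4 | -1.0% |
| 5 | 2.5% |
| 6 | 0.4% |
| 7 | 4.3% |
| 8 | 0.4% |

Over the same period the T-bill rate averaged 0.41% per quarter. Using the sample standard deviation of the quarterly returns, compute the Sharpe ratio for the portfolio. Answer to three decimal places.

r̄ = (0.8 + 1.5 − 0.8 − 1 + 2.5 + 0.4 + 4.3 + 0.4) / 8 = 1.0125%
Σ(r − r̄)² = (0.8 − 1.0125)² + (1.5 − 1.0125)² + … = 21.3888
σ = √[21.3888 / 7] = 1.7480%
Sharpe = (r̄ − rf) / σ = (1.0125 − 0.41) / 1.7480 = 0.6025 / 1.7480 = 0.3447

0.345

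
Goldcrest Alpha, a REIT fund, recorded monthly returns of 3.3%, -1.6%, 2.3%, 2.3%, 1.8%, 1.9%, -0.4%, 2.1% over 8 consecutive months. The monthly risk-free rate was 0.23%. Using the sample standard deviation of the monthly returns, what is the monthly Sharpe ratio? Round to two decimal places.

Mean return r̄ = 11.70 / 8 = 1.4625%
Σ(r − r̄)² = (3.3 − 1.4625)² + (-1.6 − 1.4625)² + … = 18.3388
σ = √[18.3388 / 7] = 1.6186%
Sharpe = (r̄ − rf) / σ = (1.4625 − 0.23) / 1.6186 = 1.2325 / 1.6186 = 0.7615

0.76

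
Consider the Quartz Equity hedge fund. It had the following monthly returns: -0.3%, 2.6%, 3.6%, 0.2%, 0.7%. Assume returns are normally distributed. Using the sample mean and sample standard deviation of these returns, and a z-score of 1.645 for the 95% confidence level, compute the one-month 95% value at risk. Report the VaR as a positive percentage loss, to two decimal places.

1.38

μ = (-0.3 + 2.6 + 3.6 + 0.2 + 0.7) / 5 = 1.3600%
Σ(r − μ)² = 11.0920; sample σ = √(11.0920/4) = 1.6652%
VaR = −(μ − z·σ) = −(1.3600 − 1.645 × 1.6652) = −(-1.3793) = 1.3793%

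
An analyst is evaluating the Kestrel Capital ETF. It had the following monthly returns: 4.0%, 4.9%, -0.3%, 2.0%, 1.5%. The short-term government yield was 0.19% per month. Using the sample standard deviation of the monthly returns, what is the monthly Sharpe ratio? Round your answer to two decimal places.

1.08

μ = (4 + 4.9 − 0.3 + 2 + 1.5) / 5 = 2.4200%
Sample std dev = √[17.0680 / 4] = 2.0657%
Sharpe = (μ − rf) / σ = (2.4200 − 0.19) / 2.0657 = 2.2300 / 2.0657 = 1.0795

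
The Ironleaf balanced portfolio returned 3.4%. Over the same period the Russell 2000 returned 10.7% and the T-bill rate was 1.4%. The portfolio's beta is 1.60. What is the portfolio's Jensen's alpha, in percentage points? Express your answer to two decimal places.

-12.88

CAPM expected return = Rf + β(Rm − Rf) = 1.4% + 1.60 × (10.7% − 1.4%) = 1.4 + 1.60 × 9.30 = 16.2800%
Jensen's α = Rp − E[R] = 3.4% − 16.2800% = -12.8800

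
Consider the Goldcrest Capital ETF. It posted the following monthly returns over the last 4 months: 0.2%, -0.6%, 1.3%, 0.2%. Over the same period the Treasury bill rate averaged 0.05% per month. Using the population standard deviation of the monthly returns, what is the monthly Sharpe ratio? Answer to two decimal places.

0.33

Mean return r̄ = 1.10 / 4 = 0.2750%
Population std dev = √[1.8275 / 4] = 0.6759%
Sharpe = (r̄ − rf) / σ = (0.2750 − 0.05) / 0.6759 = 0.2250 / 0.6759 = 0.3329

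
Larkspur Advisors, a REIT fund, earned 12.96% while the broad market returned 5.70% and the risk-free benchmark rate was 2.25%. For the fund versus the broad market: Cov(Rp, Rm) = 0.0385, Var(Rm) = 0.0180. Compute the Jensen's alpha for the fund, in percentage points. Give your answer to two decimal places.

3.33

β = Cov / Var = 0.0385 / 0.0180 = 2.1389
E[R] = Rf + β(Rm − Rf) = 2.25% + 2.1389 × (5.70% − 2.25%) = 9.6292%
α = Rp − E[R] = 12.96% − 9.6292% = 3.3308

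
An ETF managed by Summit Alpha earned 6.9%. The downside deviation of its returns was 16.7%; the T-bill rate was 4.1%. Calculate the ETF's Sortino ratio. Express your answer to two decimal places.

Sortino = (Rp − Rf) / σd = (6.9% − 4.1%) / 16.7% = 2.80% / 16.7% = 0.1677

0.17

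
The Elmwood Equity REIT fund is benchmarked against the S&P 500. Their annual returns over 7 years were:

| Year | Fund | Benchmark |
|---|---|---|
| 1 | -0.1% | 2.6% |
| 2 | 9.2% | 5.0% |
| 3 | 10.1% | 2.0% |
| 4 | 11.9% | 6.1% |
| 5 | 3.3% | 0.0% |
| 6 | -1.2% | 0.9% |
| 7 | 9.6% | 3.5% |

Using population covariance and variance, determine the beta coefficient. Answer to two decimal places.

r̄p = 6.1143%,  r̄m = 2.8714%
Cov = Σ(rp − r̄p)(rm − r̄m) / 7 = 6.8790
Var(rm) = Σ(rm − r̄m)² / 7 = 4.0449
β = Cov / Var = 6.8790 / 4.0449 = 1.7007

1.70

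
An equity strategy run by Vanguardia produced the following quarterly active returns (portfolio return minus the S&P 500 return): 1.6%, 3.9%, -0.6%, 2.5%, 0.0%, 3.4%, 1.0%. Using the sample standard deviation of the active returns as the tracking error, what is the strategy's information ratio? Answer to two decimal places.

r̄ = (1.6 + 3.9 − 0.6 + 2.5 + 0 + 3.4 + 1) / 7 = 1.6857%
Sample std dev = √[17.0486 / 6] = 1.6857%
IR = r̄ / tracking error = 1.6857 / 1.6857 = 1.0000

1.00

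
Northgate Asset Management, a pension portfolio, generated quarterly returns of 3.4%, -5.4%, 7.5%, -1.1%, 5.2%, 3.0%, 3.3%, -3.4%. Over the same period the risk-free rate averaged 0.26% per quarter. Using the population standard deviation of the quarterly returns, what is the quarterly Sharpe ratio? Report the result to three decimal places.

0.315

Mean return r̄ = 12.50 / 8 = 1.5625%
Σ(r − r̄)² = (3.4 − 1.5625)² + (-5.4 − 1.5625)² + … = 137.1388
population σ = √(137.1388 / 8) = √17.1424 = 4.1403%
Sharpe = (r̄ − rf) / σ = (1.5625 − 0.26) / 4.1403 = 1.3025 / 4.1403 = 0.3146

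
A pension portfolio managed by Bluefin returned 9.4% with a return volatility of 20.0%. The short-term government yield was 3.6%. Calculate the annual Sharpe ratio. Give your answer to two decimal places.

Sharpe = (Rp − Rf) / σp = (9.4% − 3.6%) / 20.0% = 5.80% / 20.0% = 0.2900

0.29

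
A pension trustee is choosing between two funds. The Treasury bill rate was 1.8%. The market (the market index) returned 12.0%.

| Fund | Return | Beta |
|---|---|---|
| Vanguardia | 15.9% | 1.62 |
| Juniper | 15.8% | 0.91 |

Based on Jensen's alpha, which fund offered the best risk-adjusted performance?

Juniper

Vanguardia: α = 15.9% − [1.8% + 1.62 × (12.0% − 1.8%)] = -2.424
Juniper: α = 15.8% − [1.8% + 0.91 × (12.0% − 1.8%)] = 4.718
Highest: Juniper (4.718).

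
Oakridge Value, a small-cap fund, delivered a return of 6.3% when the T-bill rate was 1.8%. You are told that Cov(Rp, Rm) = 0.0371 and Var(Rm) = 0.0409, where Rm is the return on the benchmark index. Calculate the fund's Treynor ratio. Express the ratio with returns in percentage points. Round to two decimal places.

β = Cov / Var = 0.0371 / 0.0409 = 0.9071
Treynor = (Rp − Rf) / β = (6.3% − 1.8%) / 0.9071 = 4.50 / 0.9071 = 4.9609

4.96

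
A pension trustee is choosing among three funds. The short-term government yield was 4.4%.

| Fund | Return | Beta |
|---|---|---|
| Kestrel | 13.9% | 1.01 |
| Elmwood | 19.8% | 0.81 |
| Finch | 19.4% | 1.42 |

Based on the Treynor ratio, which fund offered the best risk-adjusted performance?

Elmwood

Kestrel: Treynor = (13.9% − 4.4%) / 1.01 = 9.406
Elmwood: Treynor = (19.8% − 4.4%) / 0.81 = 19.012
Finch: Treynor = (19.4% − 4.4%) / 1.42 = 10.563
Highest: Elmwood (19.012).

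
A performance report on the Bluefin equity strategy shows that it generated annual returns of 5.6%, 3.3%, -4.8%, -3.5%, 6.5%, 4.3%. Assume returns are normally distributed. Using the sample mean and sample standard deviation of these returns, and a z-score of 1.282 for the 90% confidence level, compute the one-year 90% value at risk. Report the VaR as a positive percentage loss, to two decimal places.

4.29

r̄ = (5.6 + 3.3 − 4.8 − 3.5 + 6.5 + 4.3) / 6 = 11.40 / 6 = 1.9000%
Σ(r − r̄)² = 116.6200; sample σ = √(116.6200/5) = 4.8295%
VaR = −(r̄ − z·σ) = −(1.9000 − 1.282 × 4.8295) = −(-4.2914) = 4.2914%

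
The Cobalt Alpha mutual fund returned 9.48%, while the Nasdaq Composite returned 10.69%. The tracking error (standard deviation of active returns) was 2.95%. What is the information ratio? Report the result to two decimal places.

-0.41

IR = (Rp − Rb) / TE = (9.48% − 10.69%) / 2.95% = -1.21% / 2.95% = -0.4102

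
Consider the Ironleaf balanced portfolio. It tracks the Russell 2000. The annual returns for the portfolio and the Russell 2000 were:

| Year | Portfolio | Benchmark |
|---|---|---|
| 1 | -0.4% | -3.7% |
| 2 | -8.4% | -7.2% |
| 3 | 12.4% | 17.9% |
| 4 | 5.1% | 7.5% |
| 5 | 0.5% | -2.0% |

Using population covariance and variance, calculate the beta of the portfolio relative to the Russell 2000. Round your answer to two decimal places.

r̄p = 1.8400%,  r̄m = 2.5000%
Cov = Σ(rp − r̄p)(rm − r̄m) / 5 = 59.6340
Var(rm) = Σ(rm − r̄m)² / 5 = 82.9880
β = Cov / Var = 59.6340 / 82.9880 = 0.7186

0.72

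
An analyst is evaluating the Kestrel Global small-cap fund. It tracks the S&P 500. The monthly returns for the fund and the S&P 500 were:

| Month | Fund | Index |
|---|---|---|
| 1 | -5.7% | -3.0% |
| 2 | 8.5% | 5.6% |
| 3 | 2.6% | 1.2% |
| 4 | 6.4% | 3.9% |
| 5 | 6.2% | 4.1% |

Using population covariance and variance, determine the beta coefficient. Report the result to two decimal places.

r̄p = 3.6000%,  r̄m = 2.3600%
Cov = Σ(rp − r̄p)(rm − r̄m) / 5 = 15.1440
Var(rm) = Σ(rm − r̄m)² / 5 = 9.1944
β = Cov / Var = 15.1440 / 9.1944 = 1.6471

1.65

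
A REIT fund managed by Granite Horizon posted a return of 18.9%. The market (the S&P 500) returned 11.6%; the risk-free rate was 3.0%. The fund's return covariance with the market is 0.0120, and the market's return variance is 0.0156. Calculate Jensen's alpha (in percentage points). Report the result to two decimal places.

β = Cov / Var = 0.0120 / 0.0156 = 0.7692
E[R] = Rf + β(Rm − Rf) = 3.0% + 0.7692 × (11.6% − 3.0%) = 9.6151%
α = Rp − E[R] = 18.9% − 9.6151% = 9.2849

9.28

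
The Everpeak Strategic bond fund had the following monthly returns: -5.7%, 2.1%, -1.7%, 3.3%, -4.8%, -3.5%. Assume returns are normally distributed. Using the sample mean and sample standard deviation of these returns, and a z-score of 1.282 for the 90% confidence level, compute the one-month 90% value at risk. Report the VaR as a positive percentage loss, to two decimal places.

6.45

μ = (-5.7 + 2.1 − 1.7 + 3.3 − 4.8 − 3.5) / 6 = -10.30 / 6 = -1.7167%
Sample std dev = √[68.2883 / 5] = 3.6956%
VaR = −(μ − z·σ) = −(-1.7167 − 1.282 × 3.6956) = −(-6.4545) = 6.4545%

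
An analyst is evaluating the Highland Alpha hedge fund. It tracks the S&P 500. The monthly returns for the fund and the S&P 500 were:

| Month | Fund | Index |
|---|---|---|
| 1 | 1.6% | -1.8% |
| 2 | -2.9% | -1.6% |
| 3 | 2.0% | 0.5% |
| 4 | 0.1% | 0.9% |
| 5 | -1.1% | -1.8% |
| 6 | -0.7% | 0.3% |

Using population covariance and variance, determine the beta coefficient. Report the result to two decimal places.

r̄p = -0.1667%,  r̄m = -0.5833%
Cov = Σ(rp − r̄p)(rm − r̄m) / 6 = 0.6728
Var(rm) = Σ(rm − r̄m)² / 6 = 1.3581
β = Cov / Var = 0.6728 / 1.3581 = 0.4954

0.50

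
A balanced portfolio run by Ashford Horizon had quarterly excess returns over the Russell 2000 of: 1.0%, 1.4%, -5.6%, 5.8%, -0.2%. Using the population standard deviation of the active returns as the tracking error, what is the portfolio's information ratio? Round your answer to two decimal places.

0.13

r̄ = (1 + 1.4 − 5.6 + 5.8 − 0.2) / 5 = 0.4800%
Population std dev = √[66.8480 / 5] = 3.6564%
IR = r̄ / tracking error = 0.4800 / 3.6564 = 0.1313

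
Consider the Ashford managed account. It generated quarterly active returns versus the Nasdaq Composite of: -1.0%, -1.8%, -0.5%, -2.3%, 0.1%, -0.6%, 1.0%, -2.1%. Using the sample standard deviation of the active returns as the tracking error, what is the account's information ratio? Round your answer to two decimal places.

-0.79

Mean return r̄ = -7.20 / 8 = -0.9000%
Sample σ = √[Σ(r − r̄)² / 7] = √[9.0800 / 7] = √1.2971 = 1.1389%
IR = r̄ / tracking error = -0.9000 / 1.1389 = -0.7902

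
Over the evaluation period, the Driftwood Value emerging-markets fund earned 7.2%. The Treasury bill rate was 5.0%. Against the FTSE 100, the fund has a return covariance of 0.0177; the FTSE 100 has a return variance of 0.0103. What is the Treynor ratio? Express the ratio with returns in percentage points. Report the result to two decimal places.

β = Cov / Var = 0.0177 / 0.0103 = 1.7184
Treynor = (Rp − Rf) / β = (7.2% − 5.0%) / 1.7184 = 2.20 / 1.7184 = 1.2803

1.28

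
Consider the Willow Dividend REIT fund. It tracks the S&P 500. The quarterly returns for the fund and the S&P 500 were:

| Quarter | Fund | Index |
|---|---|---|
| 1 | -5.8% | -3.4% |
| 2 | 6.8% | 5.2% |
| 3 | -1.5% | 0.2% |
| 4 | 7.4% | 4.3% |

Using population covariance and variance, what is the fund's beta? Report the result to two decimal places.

1.60

r̄p = 1.7250%,  r̄m = 1.5750%
Cov = Σ(rp − r̄p)(rm − r̄m) / 4 = 18.9331
Var(rm) = Σ(rm − r̄m)² / 4 = 11.8019
β = Cov / Var = 18.9331 / 11.8019 = 1.6042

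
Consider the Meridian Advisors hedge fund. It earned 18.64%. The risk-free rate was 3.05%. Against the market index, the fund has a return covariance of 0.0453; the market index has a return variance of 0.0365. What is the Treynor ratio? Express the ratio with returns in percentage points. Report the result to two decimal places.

β = Cov / Var = 0.0453 / 0.0365 = 1.2411
Treynor = (Rp − Rf) / β = (18.64% − 3.05%) / 1.2411 = 15.59 / 1.2411 = 12.5614

12.56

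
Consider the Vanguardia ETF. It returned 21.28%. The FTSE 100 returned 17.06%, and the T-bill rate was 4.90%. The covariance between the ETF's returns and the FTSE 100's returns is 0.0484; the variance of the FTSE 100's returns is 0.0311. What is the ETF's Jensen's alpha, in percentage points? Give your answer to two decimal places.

β = Cov / Var = 0.0484 / 0.0311 = 1.5563
E[R] = Rf + β(Rm − Rf) = 4.90% + 1.5563 × (17.06% − 4.90%) = 23.8246%
α = Rp − E[R] = 21.28% − 23.8246% = -2.5446

-2.54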